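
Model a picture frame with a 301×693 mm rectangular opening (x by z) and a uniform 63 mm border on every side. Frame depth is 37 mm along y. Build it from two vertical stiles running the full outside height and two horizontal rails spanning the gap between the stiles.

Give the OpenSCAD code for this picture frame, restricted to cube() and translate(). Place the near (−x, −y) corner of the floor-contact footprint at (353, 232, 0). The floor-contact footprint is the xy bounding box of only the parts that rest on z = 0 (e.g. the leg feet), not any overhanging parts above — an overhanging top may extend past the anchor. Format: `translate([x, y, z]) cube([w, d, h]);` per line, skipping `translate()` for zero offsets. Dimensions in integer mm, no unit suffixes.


translate([353, 232, 0]) cube([63, 37, 819]);
translate([717, 232, 0]) cube([63, 37, 819]);
translate([416, 232, 0]) cube([301, 37, 63]);
translate([416, 232, 756]) cube([301, 37, 63]);


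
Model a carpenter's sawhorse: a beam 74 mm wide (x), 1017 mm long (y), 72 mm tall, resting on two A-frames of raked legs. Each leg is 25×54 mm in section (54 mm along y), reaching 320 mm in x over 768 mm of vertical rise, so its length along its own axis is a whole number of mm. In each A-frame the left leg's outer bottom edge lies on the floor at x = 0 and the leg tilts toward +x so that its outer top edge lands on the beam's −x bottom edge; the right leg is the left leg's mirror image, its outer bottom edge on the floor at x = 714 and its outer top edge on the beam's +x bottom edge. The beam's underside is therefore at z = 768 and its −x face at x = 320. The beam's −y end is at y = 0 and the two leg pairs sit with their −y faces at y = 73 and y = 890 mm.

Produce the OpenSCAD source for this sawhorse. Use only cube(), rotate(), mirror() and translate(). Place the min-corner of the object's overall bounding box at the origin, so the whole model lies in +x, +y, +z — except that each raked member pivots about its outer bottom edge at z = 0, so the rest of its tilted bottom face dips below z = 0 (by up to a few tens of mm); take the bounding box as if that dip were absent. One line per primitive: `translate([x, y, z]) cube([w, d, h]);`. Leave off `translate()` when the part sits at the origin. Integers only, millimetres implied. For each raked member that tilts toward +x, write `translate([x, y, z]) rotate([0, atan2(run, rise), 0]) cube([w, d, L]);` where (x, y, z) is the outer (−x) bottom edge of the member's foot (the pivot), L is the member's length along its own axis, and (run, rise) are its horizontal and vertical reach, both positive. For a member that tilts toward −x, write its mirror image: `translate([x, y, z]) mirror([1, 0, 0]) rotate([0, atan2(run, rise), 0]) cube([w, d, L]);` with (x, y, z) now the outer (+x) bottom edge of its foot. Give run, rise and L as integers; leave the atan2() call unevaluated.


translate([320, 0, 768]) cube([74, 1017, 72]);
translate([0, 73, 0]) rotate([0, atan2(320, 768), 0]) cube([25, 54, 832]);
translate([714, 73, 0]) mirror([1, 0, 0]) rotate([0, atan2(320, 768), 0]) cube([25, 54, 832]);
translate([0, 890, 0]) rotate([0, atan2(320, 768), 0]) cube([25, 54, 832]);
translate([714, 890, 0]) mirror([1, 0, 0]) rotate([0, atan2(320, 768), 0]) cube([25, 54, 832]);


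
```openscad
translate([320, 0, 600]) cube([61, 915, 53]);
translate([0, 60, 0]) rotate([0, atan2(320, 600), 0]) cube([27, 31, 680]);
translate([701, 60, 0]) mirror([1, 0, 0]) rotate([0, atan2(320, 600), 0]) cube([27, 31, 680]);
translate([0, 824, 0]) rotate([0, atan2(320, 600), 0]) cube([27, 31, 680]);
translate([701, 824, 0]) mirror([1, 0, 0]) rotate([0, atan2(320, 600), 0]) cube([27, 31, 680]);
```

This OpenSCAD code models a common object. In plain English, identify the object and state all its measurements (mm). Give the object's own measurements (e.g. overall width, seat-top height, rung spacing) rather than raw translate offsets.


A sawhorse. A 61×915×53 mm beam (x, y, z) sits on two A-frame leg pairs. Each pair is two raked legs of 27×31 mm section (31 mm along y) splaying symmetrically in x. Each leg rises 600 mm vertically over 320 mm of horizontal reach and is 680 mm long along its own axis. Every leg's outer bottom edge rests on the floor and its outer top edge meets a bottom edge of the beam — the left legs (tilting toward +x) meet the beam's −x bottom edge, the right legs (their mirror images, tilting toward −x) meet its +x bottom edge — so the leg tops tuck under the beam, the beam's underside is 600 mm above the floor, and the feet are 701 mm apart outside-to-outside with the beam centred between them. The two leg pairs are set in 60 mm from either end of the beam.


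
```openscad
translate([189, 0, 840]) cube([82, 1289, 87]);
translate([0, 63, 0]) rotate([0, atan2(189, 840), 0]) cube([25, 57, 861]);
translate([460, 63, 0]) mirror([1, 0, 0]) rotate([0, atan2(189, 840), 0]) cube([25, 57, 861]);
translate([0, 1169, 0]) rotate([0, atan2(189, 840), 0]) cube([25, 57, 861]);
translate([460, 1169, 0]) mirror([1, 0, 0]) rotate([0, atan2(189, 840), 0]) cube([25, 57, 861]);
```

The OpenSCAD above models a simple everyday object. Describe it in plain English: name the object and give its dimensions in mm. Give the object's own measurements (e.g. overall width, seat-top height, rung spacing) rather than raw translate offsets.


A sawhorse. A 82×1289×87 mm beam (x, y, z) sits on two A-frame leg pairs. Each pair is two raked legs of 25×57 mm section (57 mm along y) splaying symmetrically in x. Each leg rises 840 mm vertically over 189 mm of horizontal reach and is 861 mm long along its own axis. Every leg's outer bottom edge rests on the floor and its outer top edge meets a bottom edge of the beam — the left legs (tilting toward +x) meet the beam's −x bottom edge, the right legs (their mirror images, tilting toward −x) meet its +x bottom edge — so the leg tops tuck under the beam, the beam's underside is 840 mm above the floor, and the feet are 460 mm apart outside-to-outside with the beam centred between them. The two leg pairs are set in 63 mm from either end of the beam.


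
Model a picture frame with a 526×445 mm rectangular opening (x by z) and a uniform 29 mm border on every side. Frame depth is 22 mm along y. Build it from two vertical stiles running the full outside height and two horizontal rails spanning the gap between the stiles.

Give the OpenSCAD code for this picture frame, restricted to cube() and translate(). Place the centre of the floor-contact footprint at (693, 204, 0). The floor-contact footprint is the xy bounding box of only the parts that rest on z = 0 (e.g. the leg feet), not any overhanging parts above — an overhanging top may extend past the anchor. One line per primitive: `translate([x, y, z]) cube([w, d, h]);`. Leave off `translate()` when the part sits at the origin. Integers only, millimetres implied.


translate([401, 193, 0]) cube([29, 22, 503]);
translate([956, 193, 0]) cube([29, 22, 503]);
translate([430, 193, 0]) cube([526, 22, 29]);
translate([430, 193, 474]) cube([526, 22, 29]);


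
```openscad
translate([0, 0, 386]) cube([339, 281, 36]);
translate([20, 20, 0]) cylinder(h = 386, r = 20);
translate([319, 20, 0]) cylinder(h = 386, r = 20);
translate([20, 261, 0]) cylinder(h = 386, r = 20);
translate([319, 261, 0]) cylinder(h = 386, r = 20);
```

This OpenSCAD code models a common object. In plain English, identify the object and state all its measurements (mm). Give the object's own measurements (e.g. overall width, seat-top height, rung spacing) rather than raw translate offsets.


A simple wooden stool: a rectangular seat 339 mm (x) by 281 mm (y), 36 mm thick, top face at z = 422 mm, on four round legs, each 40 mm in diameter. The legs rest on z = 0, each leg's axis is inset half a diameter from the nearest pair of seat edges (so the leg's bounding box is flush with the corner).


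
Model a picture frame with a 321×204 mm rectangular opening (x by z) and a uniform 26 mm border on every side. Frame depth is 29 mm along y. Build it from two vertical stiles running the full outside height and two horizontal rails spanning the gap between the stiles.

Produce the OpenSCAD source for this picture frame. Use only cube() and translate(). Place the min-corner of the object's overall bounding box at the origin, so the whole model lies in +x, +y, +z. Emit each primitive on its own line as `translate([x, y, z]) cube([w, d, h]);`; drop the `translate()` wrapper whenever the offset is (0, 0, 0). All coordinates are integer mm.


cube([26, 29, 256]);
translate([347, 0, 0]) cube([26, 29, 256]);
translate([26, 0, 0]) cube([321, 29, 26]);
translate([26, 0, 230]) cube([321, 29, 26]);


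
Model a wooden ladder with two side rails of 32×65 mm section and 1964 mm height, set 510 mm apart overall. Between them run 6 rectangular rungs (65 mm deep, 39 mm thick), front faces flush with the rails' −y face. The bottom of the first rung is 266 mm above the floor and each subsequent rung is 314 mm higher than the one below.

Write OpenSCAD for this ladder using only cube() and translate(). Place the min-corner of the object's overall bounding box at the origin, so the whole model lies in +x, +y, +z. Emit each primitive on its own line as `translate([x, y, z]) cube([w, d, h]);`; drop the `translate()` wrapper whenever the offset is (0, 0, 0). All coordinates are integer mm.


cube([32, 65, 1964]);
translate([478, 0, 0]) cube([32, 65, 1964]);
translate([32, 0, 266]) cube([446, 65, 39]);
translate([32, 0, 580]) cube([446, 65, 39]);
translate([32, 0, 894]) cube([446, 65, 39]);
translate([32, 0, 1208]) cube([446, 65, 39]);
translate([32, 0, 1522]) cube([446, 65, 39]);
translate([32, 0, 1836]) cube([446, 65, 39]);


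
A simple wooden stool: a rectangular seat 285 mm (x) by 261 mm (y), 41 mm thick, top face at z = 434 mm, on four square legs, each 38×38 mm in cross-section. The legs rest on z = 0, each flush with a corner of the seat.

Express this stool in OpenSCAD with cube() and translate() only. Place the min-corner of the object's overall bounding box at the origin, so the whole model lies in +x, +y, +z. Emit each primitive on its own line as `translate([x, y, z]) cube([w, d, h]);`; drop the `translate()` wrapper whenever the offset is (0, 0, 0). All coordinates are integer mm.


// leg_h = 434 - 41 = 393
translate([0, 0, 393]) cube([285, 261, 41]);
cube([38, 38, 393]);
translate([247, 0, 0]) cube([38, 38, 393]);
translate([0, 223, 0]) cube([38, 38, 393]);
translate([247, 223, 0]) cube([38, 38, 393]);


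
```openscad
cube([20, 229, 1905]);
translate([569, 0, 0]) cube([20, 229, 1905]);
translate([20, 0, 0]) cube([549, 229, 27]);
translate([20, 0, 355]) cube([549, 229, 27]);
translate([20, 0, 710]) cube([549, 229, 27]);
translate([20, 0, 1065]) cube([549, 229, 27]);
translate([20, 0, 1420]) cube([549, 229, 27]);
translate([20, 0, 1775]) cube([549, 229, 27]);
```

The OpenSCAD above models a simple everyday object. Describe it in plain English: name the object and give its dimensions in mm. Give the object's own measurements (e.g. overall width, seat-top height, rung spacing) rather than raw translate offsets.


An open bookshelf. Two side panels, each 20 mm thick, 229 mm deep and 1905 mm tall, stand 589 mm apart (outside-to-outside). Between them sit 6 shelves, each 27 mm thick and 229 mm deep, spanning the full gap between the sides. The bottom shelf rests on the floor (its underside at z = 0) and the clear gap between one shelf's top and the next shelf's underside is 328 mm.


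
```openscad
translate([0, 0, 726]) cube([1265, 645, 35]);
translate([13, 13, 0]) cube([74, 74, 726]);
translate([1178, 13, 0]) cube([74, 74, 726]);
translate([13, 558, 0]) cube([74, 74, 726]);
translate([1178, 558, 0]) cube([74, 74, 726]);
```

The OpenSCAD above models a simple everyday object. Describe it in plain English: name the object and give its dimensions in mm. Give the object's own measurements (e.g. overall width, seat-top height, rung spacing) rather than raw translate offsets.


A rectangular dining table. The top is 1265×645×35 mm with its upper surface at z = 761 mm. It stands on four 74×74 mm square legs, each inset 13 mm from the nearest pair of top edges, running from the floor to the underside of the top.


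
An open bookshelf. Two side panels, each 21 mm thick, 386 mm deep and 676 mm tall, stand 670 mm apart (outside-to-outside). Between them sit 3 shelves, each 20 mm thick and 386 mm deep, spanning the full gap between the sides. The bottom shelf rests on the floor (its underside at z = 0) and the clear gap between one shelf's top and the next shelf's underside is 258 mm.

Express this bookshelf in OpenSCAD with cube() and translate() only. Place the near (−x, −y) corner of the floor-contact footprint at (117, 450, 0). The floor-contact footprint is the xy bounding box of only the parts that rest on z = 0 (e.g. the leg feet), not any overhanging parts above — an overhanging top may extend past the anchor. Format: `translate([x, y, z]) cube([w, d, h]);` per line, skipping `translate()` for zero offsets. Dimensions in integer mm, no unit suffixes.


translate([117, 450, 0]) cube([21, 386, 676]);
translate([766, 450, 0]) cube([21, 386, 676]);
translate([138, 450, 0]) cube([628, 386, 20]);
translate([138, 450, 278]) cube([628, 386, 20]);
translate([138, 450, 556]) cube([628, 386, 20]);


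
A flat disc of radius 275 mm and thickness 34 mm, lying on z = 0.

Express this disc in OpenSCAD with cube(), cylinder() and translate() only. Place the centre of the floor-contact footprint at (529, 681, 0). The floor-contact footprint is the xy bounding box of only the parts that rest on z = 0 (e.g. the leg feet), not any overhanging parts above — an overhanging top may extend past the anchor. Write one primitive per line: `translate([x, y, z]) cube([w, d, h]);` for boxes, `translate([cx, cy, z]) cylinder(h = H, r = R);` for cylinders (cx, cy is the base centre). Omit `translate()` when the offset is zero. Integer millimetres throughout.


translate([529, 681, 0]) cylinder(h = 34, r = 275);


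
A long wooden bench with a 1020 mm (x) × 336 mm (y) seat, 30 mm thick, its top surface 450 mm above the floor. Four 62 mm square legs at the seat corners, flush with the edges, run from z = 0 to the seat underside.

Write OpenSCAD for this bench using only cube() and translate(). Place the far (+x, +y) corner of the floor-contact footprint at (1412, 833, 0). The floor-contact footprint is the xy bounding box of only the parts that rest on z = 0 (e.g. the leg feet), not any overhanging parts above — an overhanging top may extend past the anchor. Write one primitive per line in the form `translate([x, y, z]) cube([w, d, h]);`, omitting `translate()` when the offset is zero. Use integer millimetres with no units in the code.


// leg_h = 450 − 30 = 420
translate([392, 497, 420]) cube([1020, 336, 30]);
translate([392, 497, 0]) cube([62, 62, 420]);
translate([392, 771, 0]) cube([62, 62, 420]);
translate([1350, 497, 0]) cube([62, 62, 420]);
translate([1350, 771, 0]) cube([62, 62, 420]);


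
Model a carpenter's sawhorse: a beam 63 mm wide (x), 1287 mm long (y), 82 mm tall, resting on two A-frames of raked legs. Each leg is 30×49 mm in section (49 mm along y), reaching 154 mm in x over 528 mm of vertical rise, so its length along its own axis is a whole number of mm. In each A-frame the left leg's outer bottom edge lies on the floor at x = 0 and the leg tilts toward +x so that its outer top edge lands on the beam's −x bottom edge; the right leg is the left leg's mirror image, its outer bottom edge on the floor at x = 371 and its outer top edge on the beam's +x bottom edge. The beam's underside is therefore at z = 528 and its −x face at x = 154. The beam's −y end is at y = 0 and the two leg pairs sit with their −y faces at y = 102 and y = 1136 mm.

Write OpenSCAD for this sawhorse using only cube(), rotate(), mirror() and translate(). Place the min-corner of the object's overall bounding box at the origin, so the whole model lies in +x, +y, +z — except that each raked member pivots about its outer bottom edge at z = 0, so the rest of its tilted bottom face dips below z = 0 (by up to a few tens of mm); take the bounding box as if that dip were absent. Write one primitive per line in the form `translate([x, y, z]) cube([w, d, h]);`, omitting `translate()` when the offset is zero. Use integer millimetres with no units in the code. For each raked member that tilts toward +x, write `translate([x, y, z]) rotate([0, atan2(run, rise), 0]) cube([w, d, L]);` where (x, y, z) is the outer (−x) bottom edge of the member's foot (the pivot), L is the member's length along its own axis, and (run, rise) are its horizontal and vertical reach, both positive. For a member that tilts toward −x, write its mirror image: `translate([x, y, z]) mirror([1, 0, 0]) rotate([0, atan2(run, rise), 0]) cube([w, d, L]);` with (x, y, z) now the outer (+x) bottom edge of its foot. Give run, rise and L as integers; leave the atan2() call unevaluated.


translate([154, 0, 528]) cube([63, 1287, 82]);
translate([0, 102, 0]) rotate([0, atan2(154, 528), 0]) cube([30, 49, 550]);
translate([371, 102, 0]) mirror([1, 0, 0]) rotate([0, atan2(154, 528), 0]) cube([30, 49, 550]);
translate([0, 1136, 0]) rotate([0, atan2(154, 528), 0]) cube([30, 49, 550]);
translate([371, 1136, 0]) mirror([1, 0, 0]) rotate([0, atan2(154, 528), 0]) cube([30, 49, 550]);


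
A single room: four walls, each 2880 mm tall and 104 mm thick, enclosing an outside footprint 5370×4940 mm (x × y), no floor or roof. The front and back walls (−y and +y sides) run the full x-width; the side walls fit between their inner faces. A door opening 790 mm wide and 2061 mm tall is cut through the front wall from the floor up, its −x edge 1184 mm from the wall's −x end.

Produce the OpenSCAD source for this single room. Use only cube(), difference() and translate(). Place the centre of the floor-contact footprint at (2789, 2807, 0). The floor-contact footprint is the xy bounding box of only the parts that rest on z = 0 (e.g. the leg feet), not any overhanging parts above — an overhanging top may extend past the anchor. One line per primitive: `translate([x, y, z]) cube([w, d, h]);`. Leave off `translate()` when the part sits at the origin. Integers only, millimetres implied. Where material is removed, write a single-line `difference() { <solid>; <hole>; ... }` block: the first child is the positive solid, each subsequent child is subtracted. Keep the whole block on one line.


difference() { translate([104, 337, 0]) cube([5370, 104, 2880]); translate([1288, 337, 0]) cube([790, 104, 2061]); }
translate([104, 5173, 0]) cube([5370, 104, 2880]);
translate([104, 441, 0]) cube([104, 4732, 2880]);
translate([5370, 441, 0]) cube([104, 4732, 2880]);


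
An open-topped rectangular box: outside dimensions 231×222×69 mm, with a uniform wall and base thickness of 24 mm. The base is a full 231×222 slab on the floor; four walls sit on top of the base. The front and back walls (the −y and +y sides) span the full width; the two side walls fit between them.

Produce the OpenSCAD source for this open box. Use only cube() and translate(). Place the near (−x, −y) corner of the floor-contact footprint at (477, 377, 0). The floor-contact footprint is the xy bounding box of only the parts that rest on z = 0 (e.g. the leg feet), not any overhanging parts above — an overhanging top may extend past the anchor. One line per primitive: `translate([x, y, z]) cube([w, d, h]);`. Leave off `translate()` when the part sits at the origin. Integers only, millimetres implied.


translate([477, 377, 0]) cube([231, 222, 24]);
translate([477, 377, 24]) cube([231, 24, 45]);
translate([477, 575, 24]) cube([231, 24, 45]);
translate([477, 401, 24]) cube([24, 174, 45]);
translate([684, 401, 24]) cube([24, 174, 45]);


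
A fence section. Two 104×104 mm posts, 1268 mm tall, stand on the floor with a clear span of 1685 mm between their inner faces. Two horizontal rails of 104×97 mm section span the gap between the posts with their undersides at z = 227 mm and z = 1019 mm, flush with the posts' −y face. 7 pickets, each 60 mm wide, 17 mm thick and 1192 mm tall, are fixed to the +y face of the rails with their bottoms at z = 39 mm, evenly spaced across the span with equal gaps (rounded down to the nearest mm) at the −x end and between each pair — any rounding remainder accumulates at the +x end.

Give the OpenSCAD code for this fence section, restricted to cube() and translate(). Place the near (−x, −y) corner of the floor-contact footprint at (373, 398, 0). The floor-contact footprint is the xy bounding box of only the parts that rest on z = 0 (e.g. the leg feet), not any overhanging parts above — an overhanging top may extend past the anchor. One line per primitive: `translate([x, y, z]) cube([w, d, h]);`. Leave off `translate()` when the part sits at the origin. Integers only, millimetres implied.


translate([373, 398, 0]) cube([104, 104, 1268]);
translate([2162, 398, 0]) cube([104, 104, 1268]);
translate([477, 398, 227]) cube([1685, 104, 97]);
translate([477, 398, 1019]) cube([1685, 104, 97]);
translate([635, 502, 39]) cube([60, 17, 1192]);
translate([853, 502, 39]) cube([60, 17, 1192]);
translate([1071, 502, 39]) cube([60, 17, 1192]);
translate([1289, 502, 39]) cube([60, 17, 1192]);
translate([1507, 502, 39]) cube([60, 17, 1192]);
translate([1725, 502, 39]) cube([60, 17, 1192]);
translate([1943, 502, 39]) cube([60, 17, 1192]);


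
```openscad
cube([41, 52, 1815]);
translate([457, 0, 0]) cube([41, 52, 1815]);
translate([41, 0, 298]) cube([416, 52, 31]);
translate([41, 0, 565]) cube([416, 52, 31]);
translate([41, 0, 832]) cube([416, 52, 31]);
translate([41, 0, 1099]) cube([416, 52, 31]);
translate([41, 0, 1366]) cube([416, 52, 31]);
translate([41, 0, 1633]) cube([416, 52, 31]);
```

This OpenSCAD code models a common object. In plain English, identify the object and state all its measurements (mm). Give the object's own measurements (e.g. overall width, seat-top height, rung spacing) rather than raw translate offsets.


A straight ladder. Two 41×52 mm vertical rails, 1815 mm tall, stand 498 mm apart (outside-to-outside) with their front faces coplanar on the −y side. 6 rungs, each 52 mm deep and 31 mm tall, span between the inner faces of the rails, front faces flush with the rails. The lowest rung's underside is at z = 298 mm and rungs are spaced 267 mm apart (underside to underside).


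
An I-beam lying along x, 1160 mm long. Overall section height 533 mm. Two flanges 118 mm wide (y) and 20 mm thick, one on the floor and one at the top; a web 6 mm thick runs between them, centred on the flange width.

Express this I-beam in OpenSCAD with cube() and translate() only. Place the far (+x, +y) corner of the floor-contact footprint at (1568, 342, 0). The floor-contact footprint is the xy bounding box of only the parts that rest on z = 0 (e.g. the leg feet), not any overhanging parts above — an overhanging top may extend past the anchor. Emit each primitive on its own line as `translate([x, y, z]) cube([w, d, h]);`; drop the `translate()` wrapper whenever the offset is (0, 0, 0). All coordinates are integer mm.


translate([408, 224, 0]) cube([1160, 118, 20]);
translate([408, 280, 20]) cube([1160, 6, 493]);
translate([408, 224, 513]) cube([1160, 118, 20]);


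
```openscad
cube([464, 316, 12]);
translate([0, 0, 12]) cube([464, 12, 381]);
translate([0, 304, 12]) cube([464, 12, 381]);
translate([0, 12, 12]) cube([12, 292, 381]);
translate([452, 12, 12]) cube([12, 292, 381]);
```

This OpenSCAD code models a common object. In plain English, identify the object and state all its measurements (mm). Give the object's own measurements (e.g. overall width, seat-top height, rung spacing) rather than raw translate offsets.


An open-topped rectangular box: outside dimensions 464×316×393 mm, with a uniform wall and base thickness of 12 mm. The base is a full 464×316 slab on the floor; four walls sit on top of the base. The front and back walls (the −y and +y sides) span the full width; the two side walls fit between them.


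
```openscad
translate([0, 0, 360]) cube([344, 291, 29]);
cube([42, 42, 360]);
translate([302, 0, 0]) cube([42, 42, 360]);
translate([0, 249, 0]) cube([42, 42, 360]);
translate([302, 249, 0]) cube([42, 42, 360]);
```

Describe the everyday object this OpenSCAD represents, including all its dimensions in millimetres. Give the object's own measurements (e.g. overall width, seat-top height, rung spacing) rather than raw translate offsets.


A four-legged stool. The seat is a 344×291×29 mm slab whose top surface is at z = 389 mm; four square legs, each 42×42 mm in cross-section, run from the floor (z = 0) to the underside of the seat, each flush with a corner of the seat.


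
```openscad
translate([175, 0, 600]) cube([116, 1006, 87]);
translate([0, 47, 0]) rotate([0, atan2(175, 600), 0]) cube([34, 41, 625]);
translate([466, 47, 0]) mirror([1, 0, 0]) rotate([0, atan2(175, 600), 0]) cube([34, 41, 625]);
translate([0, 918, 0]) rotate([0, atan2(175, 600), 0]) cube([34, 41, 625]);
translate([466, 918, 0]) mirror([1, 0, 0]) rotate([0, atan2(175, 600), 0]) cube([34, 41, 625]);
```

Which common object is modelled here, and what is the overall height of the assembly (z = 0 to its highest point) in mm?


A sawhorse. The overall height is 687 mm.

A beam across two mirrored pairs of raked legs — a sawhorse. The beam's underside is at z = 600 (matching the legs' vertical rise in atan2(175, 600)) and the beam is 87 mm tall, so its top is at 600 + 87 = 687 mm. The raked legs top out at the beam's underside, so that is the highest point.


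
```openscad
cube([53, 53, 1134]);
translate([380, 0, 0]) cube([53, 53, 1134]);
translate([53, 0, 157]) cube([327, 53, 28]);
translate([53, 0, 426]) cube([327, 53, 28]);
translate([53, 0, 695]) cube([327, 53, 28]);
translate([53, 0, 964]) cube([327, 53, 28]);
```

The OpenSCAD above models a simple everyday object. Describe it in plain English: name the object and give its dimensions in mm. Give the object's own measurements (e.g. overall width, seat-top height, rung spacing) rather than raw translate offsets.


A straight ladder. Two 53×53 mm vertical rails, 1134 mm tall, stand 433 mm apart (outside-to-outside) with their front faces coplanar on the −y side. 4 rungs, each 53 mm deep and 28 mm tall, span between the inner faces of the rails, front faces flush with the rails. The lowest rung's underside is at z = 157 mm and rungs are spaced 269 mm apart (underside to underside).


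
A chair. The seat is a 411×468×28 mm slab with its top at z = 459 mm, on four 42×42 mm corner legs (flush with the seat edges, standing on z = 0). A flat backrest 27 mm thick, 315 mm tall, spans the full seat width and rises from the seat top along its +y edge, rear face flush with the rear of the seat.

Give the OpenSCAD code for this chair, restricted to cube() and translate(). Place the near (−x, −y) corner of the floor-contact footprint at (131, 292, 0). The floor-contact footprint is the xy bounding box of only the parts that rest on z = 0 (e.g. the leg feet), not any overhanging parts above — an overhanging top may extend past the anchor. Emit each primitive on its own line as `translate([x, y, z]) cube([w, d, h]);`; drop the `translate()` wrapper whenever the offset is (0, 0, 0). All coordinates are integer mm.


translate([131, 292, 431]) cube([411, 468, 28]);
translate([131, 292, 0]) cube([42, 42, 431]);
translate([500, 292, 0]) cube([42, 42, 431]);
translate([131, 718, 0]) cube([42, 42, 431]);
translate([500, 718, 0]) cube([42, 42, 431]);
translate([131, 733, 459]) cube([411, 27, 315]);


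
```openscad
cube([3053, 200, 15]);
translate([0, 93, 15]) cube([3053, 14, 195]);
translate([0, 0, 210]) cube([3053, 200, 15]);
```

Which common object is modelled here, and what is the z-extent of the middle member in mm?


An I-beam. The web height is 195 mm.

Two wide flanges with a thin centred web — an I-beam. Overall 225 mm minus two 15 mm flanges gives a web of 225 − 2·15 = 195 mm.


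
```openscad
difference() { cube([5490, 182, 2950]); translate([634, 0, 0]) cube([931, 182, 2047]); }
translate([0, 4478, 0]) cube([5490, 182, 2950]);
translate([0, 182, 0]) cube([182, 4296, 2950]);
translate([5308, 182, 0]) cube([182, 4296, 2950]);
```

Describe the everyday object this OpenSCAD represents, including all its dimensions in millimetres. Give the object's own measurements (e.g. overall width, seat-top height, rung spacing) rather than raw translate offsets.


A single room: four walls, each 2950 mm tall and 182 mm thick, enclosing an outside footprint 5490×4660 mm (x × y), no floor or roof. The front and back walls (−y and +y sides) run the full x-width; the side walls fit between their inner faces. A door opening 931 mm wide and 2047 mm tall is cut through the front wall from the floor up, its −x edge 634 mm from the wall's −x end.


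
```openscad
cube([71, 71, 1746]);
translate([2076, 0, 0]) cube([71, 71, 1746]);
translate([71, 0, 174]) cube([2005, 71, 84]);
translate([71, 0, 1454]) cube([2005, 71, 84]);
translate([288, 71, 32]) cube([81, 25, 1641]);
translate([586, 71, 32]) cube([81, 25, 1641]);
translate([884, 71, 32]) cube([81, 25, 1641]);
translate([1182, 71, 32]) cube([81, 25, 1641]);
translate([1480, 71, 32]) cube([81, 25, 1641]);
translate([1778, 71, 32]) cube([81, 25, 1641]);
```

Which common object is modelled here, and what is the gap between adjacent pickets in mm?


A fence section. The picket gap is 217 mm.

Two posts, two rails, 6 pickets — a fence section. Span 2005 mm holds 6 pickets of 81 mm with 7 equal gaps: ⌊(2005 − 6·81) / 7⌋ = 217 mm.


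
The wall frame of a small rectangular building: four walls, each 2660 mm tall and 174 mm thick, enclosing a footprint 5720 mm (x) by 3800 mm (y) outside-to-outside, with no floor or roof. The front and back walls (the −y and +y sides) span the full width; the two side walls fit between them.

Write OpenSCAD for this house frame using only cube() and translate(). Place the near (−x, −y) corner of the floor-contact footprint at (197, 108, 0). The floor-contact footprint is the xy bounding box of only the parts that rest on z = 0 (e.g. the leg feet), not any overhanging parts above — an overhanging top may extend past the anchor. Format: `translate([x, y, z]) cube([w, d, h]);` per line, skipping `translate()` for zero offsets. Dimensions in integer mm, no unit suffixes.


translate([197, 108, 0]) cube([5720, 174, 2660]);
translate([197, 3734, 0]) cube([5720, 174, 2660]);
translate([197, 282, 0]) cube([174, 3452, 2660]);
translate([5743, 282, 0]) cube([174, 3452, 2660]);


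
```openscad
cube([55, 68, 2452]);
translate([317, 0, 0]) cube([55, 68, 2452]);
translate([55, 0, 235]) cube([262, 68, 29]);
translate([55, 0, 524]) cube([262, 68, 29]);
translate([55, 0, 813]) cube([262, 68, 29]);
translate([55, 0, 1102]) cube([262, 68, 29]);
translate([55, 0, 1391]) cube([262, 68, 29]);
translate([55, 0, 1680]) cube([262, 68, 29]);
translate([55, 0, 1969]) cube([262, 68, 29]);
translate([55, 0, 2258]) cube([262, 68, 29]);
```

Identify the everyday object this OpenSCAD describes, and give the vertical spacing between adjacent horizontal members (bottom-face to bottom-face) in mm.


A ladder. The rung spacing is 289 mm.

Two tall 55×68 posts with 8 short bars between them — a ladder. Adjacent rungs sit at z = 235 and z = 524, so the spacing is 524 − 235 = 289 mm.


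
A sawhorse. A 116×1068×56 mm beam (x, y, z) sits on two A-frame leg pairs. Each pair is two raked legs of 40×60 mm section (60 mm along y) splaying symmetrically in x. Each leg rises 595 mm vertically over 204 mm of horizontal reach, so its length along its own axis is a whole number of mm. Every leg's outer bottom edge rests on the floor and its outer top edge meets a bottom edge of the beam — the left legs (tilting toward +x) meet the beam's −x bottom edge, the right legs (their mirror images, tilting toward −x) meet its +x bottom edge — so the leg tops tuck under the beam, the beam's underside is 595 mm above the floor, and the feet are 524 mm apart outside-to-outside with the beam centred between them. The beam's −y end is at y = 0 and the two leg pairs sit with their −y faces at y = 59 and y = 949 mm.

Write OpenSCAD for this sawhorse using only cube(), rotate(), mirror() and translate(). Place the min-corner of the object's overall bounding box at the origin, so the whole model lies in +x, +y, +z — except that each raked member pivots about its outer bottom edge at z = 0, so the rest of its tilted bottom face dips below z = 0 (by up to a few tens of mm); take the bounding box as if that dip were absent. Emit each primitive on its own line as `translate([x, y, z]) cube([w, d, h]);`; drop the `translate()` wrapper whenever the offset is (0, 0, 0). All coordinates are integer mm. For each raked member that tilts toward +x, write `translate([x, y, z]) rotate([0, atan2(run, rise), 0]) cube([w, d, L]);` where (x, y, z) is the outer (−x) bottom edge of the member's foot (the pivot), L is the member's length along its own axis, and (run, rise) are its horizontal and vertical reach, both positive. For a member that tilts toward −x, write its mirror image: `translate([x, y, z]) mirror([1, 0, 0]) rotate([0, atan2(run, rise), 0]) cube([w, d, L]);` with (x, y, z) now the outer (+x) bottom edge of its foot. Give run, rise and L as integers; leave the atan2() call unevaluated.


translate([204, 0, 595]) cube([116, 1068, 56]);
translate([0, 59, 0]) rotate([0, atan2(204, 595), 0]) cube([40, 60, 629]);
translate([524, 59, 0]) mirror([1, 0, 0]) rotate([0, atan2(204, 595), 0]) cube([40, 60, 629]);
translate([0, 949, 0]) rotate([0, atan2(204, 595), 0]) cube([40, 60, 629]);
translate([524, 949, 0]) mirror([1, 0, 0]) rotate([0, atan2(204, 595), 0]) cube([40, 60, 629]);


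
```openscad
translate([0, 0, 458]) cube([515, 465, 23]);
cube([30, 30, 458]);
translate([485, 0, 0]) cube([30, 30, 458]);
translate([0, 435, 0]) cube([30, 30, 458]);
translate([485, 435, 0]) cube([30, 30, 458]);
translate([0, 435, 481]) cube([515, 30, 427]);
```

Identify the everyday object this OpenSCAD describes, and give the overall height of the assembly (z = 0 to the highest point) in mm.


A chair. The overall height is 908 mm.

A slab on four corner posts with a tall panel at the back — a chair. The seat slab sits at z = 458 with thickness 23, and the 427 mm backrest starts at the seat top, so the overall height is 458 + 23 + 427 = 908 mm.


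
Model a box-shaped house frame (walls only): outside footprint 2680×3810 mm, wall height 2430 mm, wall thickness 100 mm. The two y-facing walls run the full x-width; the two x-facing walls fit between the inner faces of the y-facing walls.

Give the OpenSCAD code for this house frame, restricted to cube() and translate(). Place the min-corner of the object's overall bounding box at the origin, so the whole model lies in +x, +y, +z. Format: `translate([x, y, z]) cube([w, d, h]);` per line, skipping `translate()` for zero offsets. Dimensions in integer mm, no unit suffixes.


cube([2680, 100, 2430]);
translate([0, 3710, 0]) cube([2680, 100, 2430]);
translate([0, 100, 0]) cube([100, 3610, 2430]);
translate([2580, 100, 0]) cube([100, 3610, 2430]);


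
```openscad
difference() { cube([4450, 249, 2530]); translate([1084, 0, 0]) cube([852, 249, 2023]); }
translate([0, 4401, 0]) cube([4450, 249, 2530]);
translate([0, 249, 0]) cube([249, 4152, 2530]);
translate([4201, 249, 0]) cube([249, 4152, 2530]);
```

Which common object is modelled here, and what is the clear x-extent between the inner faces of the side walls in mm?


A single room. The interior width is 3952 mm.

Four walls enclosing a rectangle with a door in the front wall — a room. Outside width 4450 minus two 249 mm walls gives 3952 mm.


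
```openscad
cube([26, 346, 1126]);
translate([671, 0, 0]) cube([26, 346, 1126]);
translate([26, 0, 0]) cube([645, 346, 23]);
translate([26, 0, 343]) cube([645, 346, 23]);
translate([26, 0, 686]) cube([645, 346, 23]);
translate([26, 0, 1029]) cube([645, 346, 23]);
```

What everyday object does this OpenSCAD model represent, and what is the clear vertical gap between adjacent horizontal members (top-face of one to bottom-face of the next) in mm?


A bookshelf. The clear shelf gap is 320 mm.

Two tall side panels with 4 horizontal boards between them — a bookshelf. The first two shelf undersides are at z = 0 and z = 343; with shelf thickness 23, the clear gap is 343 − 0 − 23 = 320 mm.


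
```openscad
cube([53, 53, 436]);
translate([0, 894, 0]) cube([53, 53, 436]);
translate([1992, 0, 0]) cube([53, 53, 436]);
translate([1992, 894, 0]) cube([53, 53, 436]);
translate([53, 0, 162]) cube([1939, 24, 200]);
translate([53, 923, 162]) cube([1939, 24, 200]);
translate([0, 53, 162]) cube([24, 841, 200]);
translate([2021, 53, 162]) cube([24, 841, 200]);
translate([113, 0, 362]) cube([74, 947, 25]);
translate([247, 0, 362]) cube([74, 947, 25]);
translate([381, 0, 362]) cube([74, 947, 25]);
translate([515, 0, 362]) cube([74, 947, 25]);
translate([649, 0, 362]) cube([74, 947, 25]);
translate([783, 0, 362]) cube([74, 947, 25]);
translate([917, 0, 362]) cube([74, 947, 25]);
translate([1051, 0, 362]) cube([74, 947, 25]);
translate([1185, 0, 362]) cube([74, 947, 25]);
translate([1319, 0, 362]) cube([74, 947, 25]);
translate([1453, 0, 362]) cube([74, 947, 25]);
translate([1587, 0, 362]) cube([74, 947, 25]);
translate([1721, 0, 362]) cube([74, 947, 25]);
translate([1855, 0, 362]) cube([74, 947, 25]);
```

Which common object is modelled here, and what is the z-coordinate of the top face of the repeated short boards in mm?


A bed frame. The slat-top height is 387 mm.

Four posts, four rails, and a row of slats — a bed frame. Slats sit on the rails at z = 162 + 200 = 362; with slat thickness 25, the top is 387 mm.


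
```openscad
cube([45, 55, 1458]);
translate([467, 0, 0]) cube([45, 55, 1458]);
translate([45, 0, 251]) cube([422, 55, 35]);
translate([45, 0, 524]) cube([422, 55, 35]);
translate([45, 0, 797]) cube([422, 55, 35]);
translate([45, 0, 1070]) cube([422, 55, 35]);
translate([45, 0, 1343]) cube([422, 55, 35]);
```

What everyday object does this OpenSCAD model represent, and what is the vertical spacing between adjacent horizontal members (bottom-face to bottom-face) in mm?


A ladder. The rung spacing is 273 mm.

Two tall 45×55 posts with 5 short bars between them — a ladder. Adjacent rungs sit at z = 251 and z = 524, so the spacing is 524 − 251 = 273 mm.


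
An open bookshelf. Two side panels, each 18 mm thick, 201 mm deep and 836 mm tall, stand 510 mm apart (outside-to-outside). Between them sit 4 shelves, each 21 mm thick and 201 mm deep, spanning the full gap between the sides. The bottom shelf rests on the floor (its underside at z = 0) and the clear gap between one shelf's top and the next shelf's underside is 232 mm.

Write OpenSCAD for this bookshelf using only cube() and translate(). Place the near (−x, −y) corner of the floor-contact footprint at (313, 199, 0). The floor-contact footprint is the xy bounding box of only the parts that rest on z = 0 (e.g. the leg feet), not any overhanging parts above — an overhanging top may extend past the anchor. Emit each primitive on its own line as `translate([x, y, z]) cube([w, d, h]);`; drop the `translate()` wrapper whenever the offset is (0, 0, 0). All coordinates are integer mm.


translate([313, 199, 0]) cube([18, 201, 836]);
translate([805, 199, 0]) cube([18, 201, 836]);
translate([331, 199, 0]) cube([474, 201, 21]);
translate([331, 199, 253]) cube([474, 201, 21]);
translate([331, 199, 506]) cube([474, 201, 21]);
translate([331, 199, 759]) cube([474, 201, 21]);


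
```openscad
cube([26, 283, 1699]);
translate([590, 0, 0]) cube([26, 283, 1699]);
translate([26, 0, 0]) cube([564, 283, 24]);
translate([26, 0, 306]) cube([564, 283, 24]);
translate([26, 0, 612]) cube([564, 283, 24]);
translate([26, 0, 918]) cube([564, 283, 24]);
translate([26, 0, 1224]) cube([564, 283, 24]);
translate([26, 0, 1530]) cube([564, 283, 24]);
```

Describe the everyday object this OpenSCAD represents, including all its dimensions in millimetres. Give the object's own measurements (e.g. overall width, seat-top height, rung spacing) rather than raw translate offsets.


An open bookshelf. Two side panels, each 26 mm thick, 283 mm deep and 1699 mm tall, stand 616 mm apart (outside-to-outside). Between them sit 6 shelves, each 24 mm thick and 283 mm deep, spanning the full gap between the sides. The bottom shelf rests on the floor (its underside at z = 0) and the clear gap between one shelf's top and the next shelf's underside is 282 mm.
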